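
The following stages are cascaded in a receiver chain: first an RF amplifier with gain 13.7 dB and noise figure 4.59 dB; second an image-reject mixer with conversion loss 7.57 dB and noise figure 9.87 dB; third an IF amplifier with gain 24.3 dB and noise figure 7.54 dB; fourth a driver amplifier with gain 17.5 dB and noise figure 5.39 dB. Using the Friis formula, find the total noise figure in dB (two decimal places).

6.43 dB

Convert to linear (a loss of L dB is a gain of −L dB): F_i = 10^(NF_i/10), G_i = 10^(G_i,dB/10)
  Stage 1: F_1 = 10^(4.59/10) = 2.877, G_1 = 10^(13.7/10) = 23.44
  Stage 2: F_2 = 10^(9.87/10) = 9.705, G_2 = 10^(−7.57/10) = 0.1750
  Stage 3: F_3 = 10^(7.54/10) = 5.675, G_3 = 10^(24.3/10) = 269.2
  Stage 4: F_4 = 10^(5.39/10) = 3.459, G_4 = 10^(17.5/10) = 56.23
Friis cascade:
  F = 2.877 + (9.705 − 1)/23.44 + (5.675 − 1)/4.102 + (3.459 − 1)/1104 = 4.391
NF = 10 log₁₀(4.391) = 6.43 dB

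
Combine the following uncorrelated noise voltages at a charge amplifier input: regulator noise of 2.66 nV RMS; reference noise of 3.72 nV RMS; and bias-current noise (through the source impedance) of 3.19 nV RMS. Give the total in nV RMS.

5.58 nV

Uncorrelated sources add in power (mean-square): V_tot = √(ΣV_i²)
V_tot = √[(2.66×10⁻⁹)² + (3.72×10⁻⁹)² + (3.19×10⁻⁹)²] = 5.58×10⁻⁹ V = 5.58 nV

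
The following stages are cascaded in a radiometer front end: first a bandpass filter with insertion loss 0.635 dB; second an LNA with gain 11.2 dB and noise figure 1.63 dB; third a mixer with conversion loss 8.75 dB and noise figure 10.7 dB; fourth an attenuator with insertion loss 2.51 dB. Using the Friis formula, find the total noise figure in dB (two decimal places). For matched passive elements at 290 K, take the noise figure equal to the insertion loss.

4.97 dB

Convert to linear (a loss of L dB is a gain of −L dB): F_i = 10^(NF_i/10), G_i = 10^(G_i,dB/10)
  Stage 1: F_1 = 10^(0.635/10) = 1.157, G_1 = 10^(−0.635/10) = 0.8640
  Stage 2: F_2 = 10^(1.63/10) = 1.455, G_2 = 10^(11.2/10) = 13.18
  Stage 3: F_3 = 10^(10.7/10) = 11.75, G_3 = 10^(−8.75/10) = 0.1334
  Stage 4: F_4 = 10^(2.51/10) = 1.782, G_4 = 10^(−2.51/10) = 0.5610
Friis cascade:
  F = 1.157 + (1.455 − 1)/0.8640 + (11.75 − 1)/11.39 + (1.782 − 1)/1.519 = 3.144
NF = 10 log₁₀(3.144) = 4.97 dB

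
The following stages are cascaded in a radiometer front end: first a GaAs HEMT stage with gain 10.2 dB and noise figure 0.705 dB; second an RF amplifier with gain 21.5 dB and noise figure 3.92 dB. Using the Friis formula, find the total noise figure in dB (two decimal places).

Convert to linear (a loss of L dB is a gain of −L dB): F_i = 10^(NF_i/10), G_i = 10^(G_i,dB/10)
  Stage 1: F_1 = 10^(0.705/10) = 1.176, G_1 = 10^(10.2/10) = 10.47
  Stage 2: F_2 = 10^(3.92/10) = 2.466, G_2 = 10^(21.5/10) = 141.3
Friis cascade:
  F = 1.176 + (2.466 − 1)/10.47 = 1.316
NF = 10 log₁₀(1.316) = 1.19 dB

1.19 dB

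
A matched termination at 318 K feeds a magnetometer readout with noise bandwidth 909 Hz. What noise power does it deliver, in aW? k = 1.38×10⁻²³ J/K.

P_n = kTB = 1.38×10⁻²³ × 318 × 9.09×10² = 3.99×10⁻¹⁸ W = 3.99 aW

3.99 aW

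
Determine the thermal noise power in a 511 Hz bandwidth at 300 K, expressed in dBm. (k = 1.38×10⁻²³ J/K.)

−146.7 dBm

P_n = kTB = 1.38×10⁻²³ × 300 × 5.11×10² = 2.12×10⁻¹⁸ W
In dBm: 10 log₁₀(2.12×10⁻¹⁸ / 10⁻³) = −146.7 dBm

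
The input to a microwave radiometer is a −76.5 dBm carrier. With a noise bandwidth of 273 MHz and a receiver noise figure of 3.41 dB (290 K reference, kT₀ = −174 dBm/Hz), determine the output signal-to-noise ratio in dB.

9.7 dB

Noise floor: N = −174 + 10 log₁₀(B) + NF
10 log₁₀(2.73×10⁸) = 84.36 dB
N = −174 + 84.36 + 3.41 = −86.23 dBm
SNR = P_sig − N = −76.5 − (−86.23) = 9.73 dB → 9.7 dB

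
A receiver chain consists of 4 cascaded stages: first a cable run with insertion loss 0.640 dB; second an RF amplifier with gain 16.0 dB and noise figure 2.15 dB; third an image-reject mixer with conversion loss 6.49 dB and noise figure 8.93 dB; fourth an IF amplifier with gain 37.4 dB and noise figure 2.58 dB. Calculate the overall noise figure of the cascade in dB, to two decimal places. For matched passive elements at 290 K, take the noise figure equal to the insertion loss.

Convert to linear (a loss of L dB is a gain of −L dB): F_i = 10^(NF_i/10), G_i = 10^(G_i,dB/10)
  Stage 1: F_1 = 10^(0.640/10) = 1.159, G_1 = 10^(−0.640/10) = 0.8630
  Stage 2: F_2 = 10^(2.15/10) = 1.641, G_2 = 10^(16.0/10) = 39.81
  Stage 3: F_3 = 10^(8.93/10) = 7.816, G_3 = 10^(−6.49/10) = 0.2244
  Stage 4: F_4 = 10^(2.58/10) = 1.811, G_4 = 10^(37.4/10) = 5495
Friis cascade:
  F = 1.159 + (1.641 − 1)/0.8630 + (7.816 − 1)/34.36 + (1.811 − 1)/7.709 = 2.205
NF = 10 log₁₀(2.205) = 3.43 dB

3.43 dB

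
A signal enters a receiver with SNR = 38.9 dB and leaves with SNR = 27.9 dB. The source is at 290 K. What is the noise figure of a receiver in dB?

11.0 dB

NF (dB) = SNR_in(dB) − SNR_out(dB) when the source is at T₀
NF = 38.9 − 27.9 = 11.0 dB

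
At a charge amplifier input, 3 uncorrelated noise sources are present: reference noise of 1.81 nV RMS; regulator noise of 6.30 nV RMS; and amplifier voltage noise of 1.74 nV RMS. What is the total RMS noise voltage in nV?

6.78 nV

Uncorrelated sources add in power (mean-square): V_tot = √(ΣV_i²)
V_tot = √[(1.81×10⁻⁹)² + (6.30×10⁻⁹)² + (1.74×10⁻⁹)²] = 6.78×10⁻⁹ V = 6.78 nV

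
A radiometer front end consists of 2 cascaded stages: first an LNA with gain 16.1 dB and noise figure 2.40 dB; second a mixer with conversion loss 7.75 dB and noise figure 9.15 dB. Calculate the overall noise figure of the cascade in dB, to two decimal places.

2.82 dB

Convert to linear (a loss of L dB is a gain of −L dB): F_i = 10^(NF_i/10), G_i = 10^(G_i,dB/10)
  Stage 1: F_1 = 10^(2.40/10) = 1.738, G_1 = 10^(16.1/10) = 40.74
  Stage 2: F_2 = 10^(9.15/10) = 8.222, G_2 = 10^(−7.75/10) = 0.1679
Friis cascade:
  F = 1.738 + (8.222 − 1)/40.74 = 1.915
NF = 10 log₁₀(1.915) = 2.82 dB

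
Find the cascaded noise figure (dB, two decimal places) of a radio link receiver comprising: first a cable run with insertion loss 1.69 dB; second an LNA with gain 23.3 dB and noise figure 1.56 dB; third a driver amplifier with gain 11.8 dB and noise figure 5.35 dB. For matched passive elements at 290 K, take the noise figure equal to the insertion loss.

Convert to linear (a loss of L dB is a gain of −L dB): F_i = 10^(NF_i/10), G_i = 10^(G_i,dB/10)
  Stage 1: F_1 = 10^(1.69/10) = 1.476, G_1 = 10^(−1.69/10) = 0.6776
  Stage 2: F_2 = 10^(1.56/10) = 1.432, G_2 = 10^(23.3/10) = 213.8
  Stage 3: F_3 = 10^(5.35/10) = 3.428, G_3 = 10^(11.8/10) = 15.14
Friis cascade:
  F = 1.476 + (1.432 − 1)/0.6776 + (3.428 − 1)/144.9 = 2.130
NF = 10 log₁₀(2.130) = 3.28 dB

3.28 dB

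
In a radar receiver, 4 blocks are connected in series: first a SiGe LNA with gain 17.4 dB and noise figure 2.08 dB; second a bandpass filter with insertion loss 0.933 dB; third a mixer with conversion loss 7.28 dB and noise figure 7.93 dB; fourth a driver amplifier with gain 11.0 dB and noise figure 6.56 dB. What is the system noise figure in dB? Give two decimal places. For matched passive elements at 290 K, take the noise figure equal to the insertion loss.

3.35 dB

Convert to linear (a loss of L dB is a gain of −L dB): F_i = 10^(NF_i/10), G_i = 10^(G_i,dB/10)
  Stage 1: F_1 = 10^(2.08/10) = 1.614, G_1 = 10^(17.4/10) = 54.95
  Stage 2: F_2 = 10^(0.933/10) = 1.240, G_2 = 10^(−0.933/10) = 0.8067
  Stage 3: F_3 = 10^(7.93/10) = 6.209, G_3 = 10^(−7.28/10) = 0.1871
  Stage 4: F_4 = 10^(6.56/10) = 4.529, G_4 = 10^(11.0/10) = 12.59
Friis cascade:
  F = 1.614 + (1.240 − 1)/54.95 + (6.209 − 1)/44.33 + (4.529 − 1)/8.293 = 2.162
NF = 10 log₁₀(2.162) = 3.35 dB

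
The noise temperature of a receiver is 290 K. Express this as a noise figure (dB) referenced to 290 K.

F = 1 + T_e/T₀ = 1 + 290/290 = 2
NF = 10 log₁₀(2) = 3.01 dB

3.01 dB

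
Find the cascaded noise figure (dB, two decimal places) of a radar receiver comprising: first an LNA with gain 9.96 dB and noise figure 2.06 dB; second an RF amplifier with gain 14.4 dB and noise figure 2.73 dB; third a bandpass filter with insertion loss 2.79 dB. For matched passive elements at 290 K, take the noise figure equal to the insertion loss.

2.30 dB

Convert to linear (a loss of L dB is a gain of −L dB): F_i = 10^(NF_i/10), G_i = 10^(G_i,dB/10)
  Stage 1: F_1 = 10^(2.06/10) = 1.607, G_1 = 10^(9.96/10) = 9.908
  Stage 2: F_2 = 10^(2.73/10) = 1.875, G_2 = 10^(14.4/10) = 27.54
  Stage 3: F_3 = 10^(2.79/10) = 1.901, G_3 = 10^(−2.79/10) = 0.5260
Friis cascade:
  F = 1.607 + (1.875 − 1)/9.908 + (1.901 − 1)/272.9 = 1.699
NF = 10 log₁₀(1.699) = 2.30 dB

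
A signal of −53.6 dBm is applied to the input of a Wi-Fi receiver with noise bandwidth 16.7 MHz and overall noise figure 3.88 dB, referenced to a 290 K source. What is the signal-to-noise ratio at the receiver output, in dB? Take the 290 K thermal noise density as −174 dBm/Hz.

Noise floor: N = −174 + 10 log₁₀(B) + NF
10 log₁₀(1.67×10⁷) = 72.23 dB
N = −174 + 72.23 + 3.88 = −97.89 dBm
SNR = P_sig − N = −53.6 − (−97.89) = 44.29 dB → 44.3 dB

44.3 dB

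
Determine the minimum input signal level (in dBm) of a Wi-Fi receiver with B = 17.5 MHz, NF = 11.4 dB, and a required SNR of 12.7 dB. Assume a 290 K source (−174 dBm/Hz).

−77.5 dBm

Sensitivity = −174 + 10 log₁₀(B) + NF + SNR_min
= −174 + 72.43 + 11.4 + 12.7
= −77.47 dBm → −77.5 dBm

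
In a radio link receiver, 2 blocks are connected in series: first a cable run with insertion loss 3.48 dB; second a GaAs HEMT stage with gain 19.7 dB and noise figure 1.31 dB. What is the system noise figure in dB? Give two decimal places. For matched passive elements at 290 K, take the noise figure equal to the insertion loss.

4.79 dB

Convert to linear (a loss of L dB is a gain of −L dB): F_i = 10^(NF_i/10), G_i = 10^(G_i,dB/10)
  Stage 1: F_1 = 10^(3.48/10) = 2.228, G_1 = 10^(−3.48/10) = 0.4487
  Stage 2: F_2 = 10^(1.31/10) = 1.352, G_2 = 10^(19.7/10) = 93.33
Friis cascade:
  F = 2.228 + (1.352 − 1)/0.4487 = 3.013
NF = 10 log₁₀(3.013) = 4.79 dB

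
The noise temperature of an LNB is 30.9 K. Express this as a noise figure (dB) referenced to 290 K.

0.440 dB

F = 1 + T_e/T₀ = 1 + 30.9/290 = 1.10655
NF = 10 log₁₀(1.10655) = 0.440 dB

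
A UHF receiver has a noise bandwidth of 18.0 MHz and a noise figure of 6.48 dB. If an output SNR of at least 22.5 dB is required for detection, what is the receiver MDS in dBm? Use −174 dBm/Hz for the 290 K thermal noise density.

−72.5 dBm

Sensitivity = −174 + 10 log₁₀(B) + NF + SNR_min
= −174 + 72.55 + 6.48 + 22.5
= −72.47 dBm → −72.5 dBm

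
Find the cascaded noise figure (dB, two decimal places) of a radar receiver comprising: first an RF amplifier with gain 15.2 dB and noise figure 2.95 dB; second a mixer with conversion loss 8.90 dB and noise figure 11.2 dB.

Convert to linear (a loss of L dB is a gain of −L dB): F_i = 10^(NF_i/10), G_i = 10^(G_i,dB/10)
  Stage 1: F_1 = 10^(2.95/10) = 1.972, G_1 = 10^(15.2/10) = 33.11
  Stage 2: F_2 = 10^(11.2/10) = 13.18, G_2 = 10^(−8.90/10) = 0.1288
Friis cascade:
  F = 1.972 + (13.18 − 1)/33.11 = 2.340
NF = 10 log₁₀(2.340) = 3.69 dB

3.69 dB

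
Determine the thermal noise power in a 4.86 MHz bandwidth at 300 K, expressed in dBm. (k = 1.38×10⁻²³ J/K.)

−107.0 dBm

P_n = kTB = 1.38×10⁻²³ × 300 × 4.86×10⁶ = 2.01×10⁻¹⁴ W
In dBm: 10 log₁₀(2.01×10⁻¹⁴ / 10⁻³) = −107.0 dBm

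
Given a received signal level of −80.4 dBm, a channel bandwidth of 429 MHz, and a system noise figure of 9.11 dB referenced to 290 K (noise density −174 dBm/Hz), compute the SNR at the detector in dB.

−1.8 dB

Noise floor: N = −174 + 10 log₁₀(B) + NF
10 log₁₀(4.29×10⁸) = 86.32 dB
N = −174 + 86.32 + 9.11 = −78.57 dBm
SNR = P_sig − N = −80.4 − (−78.57) = −1.83 dB → −1.8 dB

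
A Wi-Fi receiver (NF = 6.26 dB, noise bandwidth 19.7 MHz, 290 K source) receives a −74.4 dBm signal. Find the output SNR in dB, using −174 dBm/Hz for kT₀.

Noise floor: N = −174 + 10 log₁₀(B) + NF
10 log₁₀(1.97×10⁷) = 72.94 dB
N = −174 + 72.94 + 6.26 = −94.80 dBm
SNR = P_sig − N = −74.4 − (−94.80) = 20.40 dB → 20.4 dB

20.4 dB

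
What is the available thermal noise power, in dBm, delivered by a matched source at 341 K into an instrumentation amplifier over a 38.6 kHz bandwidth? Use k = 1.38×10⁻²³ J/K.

P_n = kTB = 1.38×10⁻²³ × 341 × 3.86×10⁴ = 1.82×10⁻¹⁶ W
In dBm: 10 log₁₀(1.82×10⁻¹⁶ / 10⁻³) = −127.4 dBm

−127.4 dBm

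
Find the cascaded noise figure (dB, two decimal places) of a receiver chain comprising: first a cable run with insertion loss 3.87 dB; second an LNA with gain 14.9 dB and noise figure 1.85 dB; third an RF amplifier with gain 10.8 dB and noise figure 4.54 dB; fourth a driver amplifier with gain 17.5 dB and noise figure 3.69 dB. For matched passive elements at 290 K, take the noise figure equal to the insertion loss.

5.90 dB

Convert to linear (a loss of L dB is a gain of −L dB): F_i = 10^(NF_i/10), G_i = 10^(G_i,dB/10)
  Stage 1: F_1 = 10^(3.87/10) = 2.438, G_1 = 10^(−3.87/10) = 0.4102
  Stage 2: F_2 = 10^(1.85/10) = 1.531, G_2 = 10^(14.9/10) = 30.90
  Stage 3: F_3 = 10^(4.54/10) = 2.844, G_3 = 10^(10.8/10) = 12.02
  Stage 4: F_4 = 10^(3.69/10) = 2.339, G_4 = 10^(17.5/10) = 56.23
Friis cascade:
  F = 2.438 + (1.531 − 1)/0.4102 + (2.844 − 1)/12.68 + (2.339 − 1)/152.4 = 3.887
NF = 10 log₁₀(3.887) = 5.90 dB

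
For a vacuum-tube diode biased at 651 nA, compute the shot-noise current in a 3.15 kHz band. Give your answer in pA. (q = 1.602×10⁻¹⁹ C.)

I_n = √(2qI·B)
2qI·B = 2 × 1.602×10⁻¹⁹ × 6.51×10⁻⁷ × 3.15×10³ = 6.57×10⁻²² A²
I_n = √(6.57×10⁻²²) = 2.56×10⁻¹¹ A = 25.6 pA

25.6 pA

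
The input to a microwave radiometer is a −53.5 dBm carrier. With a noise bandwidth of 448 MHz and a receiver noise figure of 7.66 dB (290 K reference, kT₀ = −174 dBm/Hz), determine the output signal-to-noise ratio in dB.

Noise floor: N = −174 + 10 log₁₀(B) + NF
10 log₁₀(4.48×10⁸) = 86.51 dB
N = −174 + 86.51 + 7.66 = −79.83 dBm
SNR = P_sig − N = −53.5 − (−79.83) = 26.33 dB → 26.3 dB

26.3 dB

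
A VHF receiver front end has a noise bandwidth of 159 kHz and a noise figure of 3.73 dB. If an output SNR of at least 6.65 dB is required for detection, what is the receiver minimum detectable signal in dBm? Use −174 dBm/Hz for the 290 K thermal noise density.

Sensitivity = −174 + 10 log₁₀(B) + NF + SNR_min
= −174 + 52.01 + 3.73 + 6.65
= −111.61 dBm → −111.6 dBm

−111.6 dBm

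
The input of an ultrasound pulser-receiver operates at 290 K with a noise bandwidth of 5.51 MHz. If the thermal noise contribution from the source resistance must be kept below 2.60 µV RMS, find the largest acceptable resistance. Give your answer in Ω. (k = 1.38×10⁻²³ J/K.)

Johnson–Nyquist: V_n = √(4kTRB) ⇒ R = V_n² / (4kTB)
4kTB = 4 × 1.38×10⁻²³ × 290 × 5.51×10⁶ = 8.82×10⁻¹⁴
R = (2.60×10⁻⁶)² / 8.82×10⁻¹⁴ = 7.66×10¹ Ω = 76.6 Ω

76.6 Ω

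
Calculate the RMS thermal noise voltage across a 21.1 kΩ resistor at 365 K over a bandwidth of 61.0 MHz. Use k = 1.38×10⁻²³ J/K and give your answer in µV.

V_n = √(4kTRB)
4kTRB = 4 × 1.38×10⁻²³ × 365 × 2.11×10⁴ × 6.10×10⁷ = 2.59×10⁻⁸ V²
V_n = √(2.59×10⁻⁸) = 1.61×10⁻⁴ V = 161 µV

161 µV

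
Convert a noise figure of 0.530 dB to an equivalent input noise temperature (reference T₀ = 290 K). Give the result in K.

F = 10^(0.530/10) = 1.1298
T_e = (F − 1)·T₀ = (1.1298 − 1) × 290 = 37.6 K

37.6 K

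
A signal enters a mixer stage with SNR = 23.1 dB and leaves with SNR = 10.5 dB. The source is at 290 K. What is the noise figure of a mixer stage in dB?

NF (dB) = SNR_in(dB) − SNR_out(dB) when the source is at T₀
NF = 23.1 − 10.5 = 12.6 dB

12.6 dB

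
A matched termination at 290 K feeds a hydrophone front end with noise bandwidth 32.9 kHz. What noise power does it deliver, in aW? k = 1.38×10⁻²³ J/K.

P_n = kTB = 1.38×10⁻²³ × 290 × 3.29×10⁴ = 1.32×10⁻¹⁶ W = 132 aW

132 aW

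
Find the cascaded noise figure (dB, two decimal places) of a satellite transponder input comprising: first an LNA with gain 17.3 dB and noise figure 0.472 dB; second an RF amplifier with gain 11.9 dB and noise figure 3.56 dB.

0.56 dB

Convert to linear (a loss of L dB is a gain of −L dB): F_i = 10^(NF_i/10), G_i = 10^(G_i,dB/10)
  Stage 1: F_1 = 10^(0.472/10) = 1.115, G_1 = 10^(17.3/10) = 53.70
  Stage 2: F_2 = 10^(3.56/10) = 2.270, G_2 = 10^(11.9/10) = 15.49
Friis cascade:
  F = 1.115 + (2.270 − 1)/53.70 = 1.138
NF = 10 log₁₀(1.138) = 0.56 dB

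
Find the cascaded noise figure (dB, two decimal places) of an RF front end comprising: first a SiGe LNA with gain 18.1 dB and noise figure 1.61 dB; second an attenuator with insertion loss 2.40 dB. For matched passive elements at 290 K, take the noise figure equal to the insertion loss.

Convert to linear (a loss of L dB is a gain of −L dB): F_i = 10^(NF_i/10), G_i = 10^(G_i,dB/10)
  Stage 1: F_1 = 10^(1.61/10) = 1.449, G_1 = 10^(18.1/10) = 64.57
  Stage 2: F_2 = 10^(2.40/10) = 1.738, G_2 = 10^(−2.40/10) = 0.5754
Friis cascade:
  F = 1.449 + (1.738 − 1)/64.57 = 1.460
NF = 10 log₁₀(1.460) = 1.64 dB

1.64 dB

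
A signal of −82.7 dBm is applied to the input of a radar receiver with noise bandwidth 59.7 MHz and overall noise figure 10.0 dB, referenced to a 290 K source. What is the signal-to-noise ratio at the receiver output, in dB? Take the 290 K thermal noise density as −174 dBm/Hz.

Noise floor: N = −174 + 10 log₁₀(B) + NF
10 log₁₀(5.97×10⁷) = 77.76 dB
N = −174 + 77.76 + 10.0 = −86.24 dBm
SNR = P_sig − N = −82.7 − (−86.24) = 3.54 dB → 3.5 dB

3.5 dB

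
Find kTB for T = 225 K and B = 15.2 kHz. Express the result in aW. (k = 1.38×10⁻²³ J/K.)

47.2 aW

P_n = kTB = 1.38×10⁻²³ × 225 × 1.52×10⁴ = 4.72×10⁻¹⁷ W = 47.2 aW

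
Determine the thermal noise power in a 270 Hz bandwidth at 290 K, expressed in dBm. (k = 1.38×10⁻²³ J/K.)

−149.7 dBm

P_n = kTB = 1.38×10⁻²³ × 290 × 2.70×10² = 1.08×10⁻¹⁸ W
In dBm: 10 log₁₀(1.08×10⁻¹⁸ / 10⁻³) = −149.7 dBm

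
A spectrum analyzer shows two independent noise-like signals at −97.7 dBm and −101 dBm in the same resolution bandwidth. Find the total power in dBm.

Convert to linear, add, convert back:
P₁ = 1.70×10⁻¹³ W, P₂ = 7.94×10⁻¹⁴ W
P_tot = 2.49×10⁻¹³ W → 10 log₁₀(P_tot / 10⁻³) = −96.0 dBm

−96.0 dBm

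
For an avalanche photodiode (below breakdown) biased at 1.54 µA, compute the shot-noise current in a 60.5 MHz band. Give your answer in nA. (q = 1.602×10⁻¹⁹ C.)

5.46 nA

I_n = √(2qI·B)
2qI·B = 2 × 1.602×10⁻¹⁹ × 1.54×10⁻⁶ × 6.05×10⁷ = 2.99×10⁻¹⁷ A²
I_n = √(2.99×10⁻¹⁷) = 5.46×10⁻⁹ A = 5.46 nA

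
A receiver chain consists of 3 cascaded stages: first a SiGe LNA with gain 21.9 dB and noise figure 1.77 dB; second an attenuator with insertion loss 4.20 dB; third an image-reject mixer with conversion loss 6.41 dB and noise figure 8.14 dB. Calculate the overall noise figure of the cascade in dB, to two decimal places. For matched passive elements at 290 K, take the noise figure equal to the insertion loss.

Convert to linear (a loss of L dB is a gain of −L dB): F_i = 10^(NF_i/10), G_i = 10^(G_i,dB/10)
  Stage 1: F_1 = 10^(1.77/10) = 1.503, G_1 = 10^(21.9/10) = 154.9
  Stage 2: F_2 = 10^(4.20/10) = 2.630, G_2 = 10^(−4.20/10) = 0.3802
  Stage 3: F_3 = 10^(8.14/10) = 6.516, G_3 = 10^(−6.41/10) = 0.2286
Friis cascade:
  F = 1.503 + (2.630 − 1)/154.9 + (6.516 − 1)/58.88 = 1.607
NF = 10 log₁₀(1.607) = 2.06 dB

2.06 dB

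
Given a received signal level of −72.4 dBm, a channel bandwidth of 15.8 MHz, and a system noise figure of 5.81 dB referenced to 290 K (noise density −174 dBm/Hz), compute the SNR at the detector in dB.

Noise floor: N = −174 + 10 log₁₀(B) + NF
10 log₁₀(1.58×10⁷) = 71.99 dB
N = −174 + 71.99 + 5.81 = −96.20 dBm
SNR = P_sig − N = −72.4 − (−96.20) = 23.80 dB → 23.8 dB

23.8 dB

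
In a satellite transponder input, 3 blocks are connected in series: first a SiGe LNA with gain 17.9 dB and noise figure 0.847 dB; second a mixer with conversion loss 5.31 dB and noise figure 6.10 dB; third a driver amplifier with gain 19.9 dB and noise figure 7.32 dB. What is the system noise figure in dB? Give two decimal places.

Convert to linear (a loss of L dB is a gain of −L dB): F_i = 10^(NF_i/10), G_i = 10^(G_i,dB/10)
  Stage 1: F_1 = 10^(0.847/10) = 1.215, G_1 = 10^(17.9/10) = 61.66
  Stage 2: F_2 = 10^(6.10/10) = 4.074, G_2 = 10^(−5.31/10) = 0.2944
  Stage 3: F_3 = 10^(7.32/10) = 5.395, G_3 = 10^(19.9/10) = 97.72
Friis cascade:
  F = 1.215 + (4.074 − 1)/61.66 + (5.395 − 1)/18.16 = 1.507
NF = 10 log₁₀(1.507) = 1.78 dB

1.78 dB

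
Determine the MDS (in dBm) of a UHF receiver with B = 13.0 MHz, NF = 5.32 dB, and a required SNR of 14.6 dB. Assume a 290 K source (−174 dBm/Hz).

−82.9 dBm

Sensitivity = −174 + 10 log₁₀(B) + NF + SNR_min
= −174 + 71.14 + 5.32 + 14.6
= −82.94 dBm → −82.9 dBm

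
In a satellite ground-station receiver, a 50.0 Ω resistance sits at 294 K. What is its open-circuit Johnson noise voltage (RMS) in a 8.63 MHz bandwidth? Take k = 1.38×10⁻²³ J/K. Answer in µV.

2.65 µV

V_n = √(4kTRB)
4kTRB = 4 × 1.38×10⁻²³ × 294 × 5.00×10¹ × 8.63×10⁶ = 7.00×10⁻¹² V²
V_n = √(7.00×10⁻¹²) = 2.65×10⁻⁶ V = 2.65 µV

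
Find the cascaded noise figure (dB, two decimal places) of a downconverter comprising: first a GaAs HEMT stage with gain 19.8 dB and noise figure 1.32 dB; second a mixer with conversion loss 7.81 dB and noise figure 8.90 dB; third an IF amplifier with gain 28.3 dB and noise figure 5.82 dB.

2.05 dB

Convert to linear (a loss of L dB is a gain of −L dB): F_i = 10^(NF_i/10), G_i = 10^(G_i,dB/10)
  Stage 1: F_1 = 10^(1.32/10) = 1.355, G_1 = 10^(19.8/10) = 95.50
  Stage 2: F_2 = 10^(8.90/10) = 7.762, G_2 = 10^(−7.81/10) = 0.1656
  Stage 3: F_3 = 10^(5.82/10) = 3.819, G_3 = 10^(28.3/10) = 676.1
Friis cascade:
  F = 1.355 + (7.762 − 1)/95.50 + (3.819 − 1)/15.81 = 1.604
NF = 10 log₁₀(1.604) = 2.05 dB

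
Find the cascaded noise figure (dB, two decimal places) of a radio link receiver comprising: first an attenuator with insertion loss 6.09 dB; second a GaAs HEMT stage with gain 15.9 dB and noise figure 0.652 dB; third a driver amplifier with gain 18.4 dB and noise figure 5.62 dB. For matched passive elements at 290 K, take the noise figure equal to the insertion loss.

6.99 dB

Convert to linear (a loss of L dB is a gain of −L dB): F_i = 10^(NF_i/10), G_i = 10^(G_i,dB/10)
  Stage 1: F_1 = 10^(6.09/10) = 4.064, G_1 = 10^(−6.09/10) = 0.2460
  Stage 2: F_2 = 10^(0.652/10) = 1.162, G_2 = 10^(15.9/10) = 38.90
  Stage 3: F_3 = 10^(5.62/10) = 3.648, G_3 = 10^(18.4/10) = 69.18
Friis cascade:
  F = 4.064 + (1.162 − 1)/0.2460 + (3.648 − 1)/9.572 = 4.999
NF = 10 log₁₀(4.999) = 6.99 dB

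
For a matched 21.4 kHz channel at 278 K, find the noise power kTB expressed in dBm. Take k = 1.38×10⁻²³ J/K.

P_n = kTB = 1.38×10⁻²³ × 278 × 2.14×10⁴ = 8.21×10⁻¹⁷ W
In dBm: 10 log₁₀(8.21×10⁻¹⁷ / 10⁻³) = −130.9 dBm

−130.9 dBm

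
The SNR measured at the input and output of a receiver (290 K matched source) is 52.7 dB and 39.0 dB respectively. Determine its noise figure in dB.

13.7 dB

NF (dB) = SNR_in(dB) − SNR_out(dB) when the source is at T₀
NF = 52.7 − 39.0 = 13.7 dB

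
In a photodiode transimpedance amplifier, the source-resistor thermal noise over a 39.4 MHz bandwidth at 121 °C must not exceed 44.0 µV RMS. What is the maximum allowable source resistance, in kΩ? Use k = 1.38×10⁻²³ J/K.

2.26 kΩ

T = 121 °C + 273.15 = 394.15 K
Johnson–Nyquist: V_n = √(4kTRB) ⇒ R = V_n² / (4kTB)
4kTB = 4 × 1.38×10⁻²³ × 394.15 × 3.94×10⁷ = 8.57×10⁻¹³
R = (4.40×10⁻⁵)² / 8.57×10⁻¹³ = 2.26×10³ Ω = 2.26 kΩ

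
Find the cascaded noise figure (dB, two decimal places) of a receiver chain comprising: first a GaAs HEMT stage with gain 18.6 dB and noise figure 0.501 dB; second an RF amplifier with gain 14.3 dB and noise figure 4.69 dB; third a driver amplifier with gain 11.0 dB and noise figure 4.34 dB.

Convert to linear (a loss of L dB is a gain of −L dB): F_i = 10^(NF_i/10), G_i = 10^(G_i,dB/10)
  Stage 1: F_1 = 10^(0.501/10) = 1.122, G_1 = 10^(18.6/10) = 72.44
  Stage 2: F_2 = 10^(4.69/10) = 2.944, G_2 = 10^(14.3/10) = 26.92
  Stage 3: F_3 = 10^(4.34/10) = 2.716, G_3 = 10^(11.0/10) = 12.59
Friis cascade:
  F = 1.122 + (2.944 − 1)/72.44 + (2.716 − 1)/1950 = 1.150
NF = 10 log₁₀(1.150) = 0.61 dB

0.61 dB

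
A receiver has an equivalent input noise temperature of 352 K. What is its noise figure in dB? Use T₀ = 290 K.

3.45 dB

F = 1 + T_e/T₀ = 1 + 352/290 = 2.21379
NF = 10 log₁₀(2.21379) = 3.45 dB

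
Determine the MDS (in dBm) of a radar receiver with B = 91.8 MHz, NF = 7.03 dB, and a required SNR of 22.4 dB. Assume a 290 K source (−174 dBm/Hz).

Sensitivity = −174 + 10 log₁₀(B) + NF + SNR_min
= −174 + 79.63 + 7.03 + 22.4
= −64.94 dBm → −64.9 dBm

−64.9 dBm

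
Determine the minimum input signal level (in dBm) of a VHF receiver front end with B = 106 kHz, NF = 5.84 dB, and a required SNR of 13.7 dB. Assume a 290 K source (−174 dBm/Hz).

Sensitivity = −174 + 10 log₁₀(B) + NF + SNR_min
= −174 + 50.25 + 5.84 + 13.7
= −104.21 dBm → −104.2 dBm

−104.2 dBm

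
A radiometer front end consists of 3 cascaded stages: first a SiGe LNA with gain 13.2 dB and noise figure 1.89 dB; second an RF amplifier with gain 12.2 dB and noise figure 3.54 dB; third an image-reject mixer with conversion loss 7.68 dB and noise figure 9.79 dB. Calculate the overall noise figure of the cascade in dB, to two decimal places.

2.12 dB

Convert to linear (a loss of L dB is a gain of −L dB): F_i = 10^(NF_i/10), G_i = 10^(G_i,dB/10)
  Stage 1: F_1 = 10^(1.89/10) = 1.545, G_1 = 10^(13.2/10) = 20.89
  Stage 2: F_2 = 10^(3.54/10) = 2.259, G_2 = 10^(12.2/10) = 16.60
  Stage 3: F_3 = 10^(9.79/10) = 9.528, G_3 = 10^(−7.68/10) = 0.1706
Friis cascade:
  F = 1.545 + (2.259 − 1)/20.89 + (9.528 − 1)/346.7 = 1.630
NF = 10 log₁₀(1.630) = 2.12 dB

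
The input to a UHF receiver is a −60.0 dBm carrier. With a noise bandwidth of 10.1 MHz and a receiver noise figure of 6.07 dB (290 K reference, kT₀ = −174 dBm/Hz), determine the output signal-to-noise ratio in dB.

37.9 dB

Noise floor: N = −174 + 10 log₁₀(B) + NF
10 log₁₀(1.01×10⁷) = 70.04 dB
N = −174 + 70.04 + 6.07 = −97.89 dBm
SNR = P_sig − N = −60.0 − (−97.89) = 37.89 dB → 37.9 dB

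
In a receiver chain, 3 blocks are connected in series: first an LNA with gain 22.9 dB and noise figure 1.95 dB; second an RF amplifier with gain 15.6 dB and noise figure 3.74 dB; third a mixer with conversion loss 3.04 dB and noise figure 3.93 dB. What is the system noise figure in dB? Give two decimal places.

Convert to linear (a loss of L dB is a gain of −L dB): F_i = 10^(NF_i/10), G_i = 10^(G_i,dB/10)
  Stage 1: F_1 = 10^(1.95/10) = 1.567, G_1 = 10^(22.9/10) = 195.0
  Stage 2: F_2 = 10^(3.74/10) = 2.366, G_2 = 10^(15.6/10) = 36.31
  Stage 3: F_3 = 10^(3.93/10) = 2.472, G_3 = 10^(−3.04/10) = 0.4966
Friis cascade:
  F = 1.567 + (2.366 − 1)/195.0 + (2.472 − 1)/7079 = 1.574
NF = 10 log₁₀(1.574) = 1.97 dB

1.97 dB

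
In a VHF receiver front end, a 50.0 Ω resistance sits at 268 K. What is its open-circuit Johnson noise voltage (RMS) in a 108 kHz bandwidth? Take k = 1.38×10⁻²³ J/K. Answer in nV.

283 nV

V_n = √(4kTRB)
4kTRB = 4 × 1.38×10⁻²³ × 268 × 5.00×10¹ × 1.08×10⁵ = 7.99×10⁻¹⁴ V²
V_n = √(7.99×10⁻¹⁴) = 2.83×10⁻⁷ V = 283 nV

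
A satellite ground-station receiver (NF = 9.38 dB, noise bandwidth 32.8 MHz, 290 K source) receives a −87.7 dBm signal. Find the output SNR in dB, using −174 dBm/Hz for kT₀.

1.8 dB

Noise floor: N = −174 + 10 log₁₀(B) + NF
10 log₁₀(3.28×10⁷) = 75.16 dB
N = −174 + 75.16 + 9.38 = −89.46 dBm
SNR = P_sig − N = −87.7 − (−89.46) = 1.76 dB → 1.8 dB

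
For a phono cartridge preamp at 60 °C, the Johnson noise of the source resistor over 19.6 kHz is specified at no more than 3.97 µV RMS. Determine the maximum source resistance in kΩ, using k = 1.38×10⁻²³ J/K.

T = 60 °C + 273.15 = 333.15 K
Johnson–Nyquist: V_n = √(4kTRB) ⇒ R = V_n² / (4kTB)
4kTB = 4 × 1.38×10⁻²³ × 333.15 × 1.96×10⁴ = 3.60×10⁻¹⁶
R = (3.97×10⁻⁶)² / 3.60×10⁻¹⁶ = 4.37×10⁴ Ω = 43.7 kΩ

43.7 kΩ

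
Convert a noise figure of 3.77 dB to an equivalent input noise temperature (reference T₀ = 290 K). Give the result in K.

F = 10^(3.77/10) = 2.38232
T_e = (F − 1)·T₀ = (2.38232 − 1) × 290 = 401 K

401 K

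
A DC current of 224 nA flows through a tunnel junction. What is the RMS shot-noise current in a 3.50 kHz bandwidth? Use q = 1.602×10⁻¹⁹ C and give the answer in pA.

I_n = √(2qI·B)
2qI·B = 2 × 1.602×10⁻¹⁹ × 2.24×10⁻⁷ × 3.50×10³ = 2.51×10⁻²² A²
I_n = √(2.51×10⁻²²) = 1.58×10⁻¹¹ A = 15.8 pA

15.8 pA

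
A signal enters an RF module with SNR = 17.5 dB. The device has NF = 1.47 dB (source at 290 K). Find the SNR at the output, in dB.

By definition F = SNR_in/SNR_out, so in dB: SNR_out = SNR_in − NF
SNR_out = 17.5 − 1.47 = 16.03 dB

16.03 dB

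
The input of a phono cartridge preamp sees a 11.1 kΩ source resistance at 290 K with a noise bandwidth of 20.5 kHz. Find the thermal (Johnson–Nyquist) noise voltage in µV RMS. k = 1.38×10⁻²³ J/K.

1.91 µV

V_n = √(4kTRB)
4kTRB = 4 × 1.38×10⁻²³ × 290 × 1.11×10⁴ × 2.05×10⁴ = 3.64×10⁻¹² V²
V_n = √(3.64×10⁻¹²) = 1.91×10⁻⁶ V = 1.91 µV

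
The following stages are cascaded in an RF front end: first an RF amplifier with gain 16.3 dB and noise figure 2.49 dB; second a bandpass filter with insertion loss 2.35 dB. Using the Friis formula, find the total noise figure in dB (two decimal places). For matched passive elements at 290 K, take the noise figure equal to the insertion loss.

Convert to linear (a loss of L dB is a gain of −L dB): F_i = 10^(NF_i/10), G_i = 10^(G_i,dB/10)
  Stage 1: F_1 = 10^(2.49/10) = 1.774, G_1 = 10^(16.3/10) = 42.66
  Stage 2: F_2 = 10^(2.35/10) = 1.718, G_2 = 10^(−2.35/10) = 0.5821
Friis cascade:
  F = 1.774 + (1.718 − 1)/42.66 = 1.791
NF = 10 log₁₀(1.791) = 2.53 dB

2.53 dB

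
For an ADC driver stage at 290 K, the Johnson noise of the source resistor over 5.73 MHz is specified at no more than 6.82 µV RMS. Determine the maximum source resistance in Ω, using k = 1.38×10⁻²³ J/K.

507 Ω

Johnson–Nyquist: V_n = √(4kTRB) ⇒ R = V_n² / (4kTB)
4kTB = 4 × 1.38×10⁻²³ × 290 × 5.73×10⁶ = 9.17×10⁻¹⁴
R = (6.82×10⁻⁶)² / 9.17×10⁻¹⁴ = 5.07×10² Ω = 507 Ω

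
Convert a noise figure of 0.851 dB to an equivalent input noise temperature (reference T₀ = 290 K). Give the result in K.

F = 10^(0.851/10) = 1.21647
T_e = (F − 1)·T₀ = (1.21647 − 1) × 290 = 62.8 K

62.8 K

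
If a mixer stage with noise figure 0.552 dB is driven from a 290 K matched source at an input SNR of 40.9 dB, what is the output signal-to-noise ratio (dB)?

40.348 dB

By definition F = SNR_in/SNR_out, so in dB: SNR_out = SNR_in − NF
SNR_out = 40.9 − 0.552 = 40.348 dB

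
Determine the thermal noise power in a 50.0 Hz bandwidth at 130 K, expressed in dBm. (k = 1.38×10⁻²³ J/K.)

P_n = kTB = 1.38×10⁻²³ × 130 × 5.00×10¹ = 8.97×10⁻²⁰ W
In dBm: 10 log₁₀(8.97×10⁻²⁰ / 10⁻³) = −160.5 dBm

−160.5 dBm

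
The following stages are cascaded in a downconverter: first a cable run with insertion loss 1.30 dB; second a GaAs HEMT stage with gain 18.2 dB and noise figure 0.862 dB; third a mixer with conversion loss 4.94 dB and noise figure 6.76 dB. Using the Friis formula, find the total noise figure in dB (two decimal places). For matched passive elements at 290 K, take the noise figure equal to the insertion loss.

Convert to linear (a loss of L dB is a gain of −L dB): F_i = 10^(NF_i/10), G_i = 10^(G_i,dB/10)
  Stage 1: F_1 = 10^(1.30/10) = 1.349, G_1 = 10^(−1.30/10) = 0.7413
  Stage 2: F_2 = 10^(0.862/10) = 1.220, G_2 = 10^(18.2/10) = 66.07
  Stage 3: F_3 = 10^(6.76/10) = 4.742, G_3 = 10^(−4.94/10) = 0.3206
Friis cascade:
  F = 1.349 + (1.220 − 1)/0.7413 + (4.742 − 1)/48.98 = 1.722
NF = 10 log₁₀(1.722) = 2.36 dB

2.36 dB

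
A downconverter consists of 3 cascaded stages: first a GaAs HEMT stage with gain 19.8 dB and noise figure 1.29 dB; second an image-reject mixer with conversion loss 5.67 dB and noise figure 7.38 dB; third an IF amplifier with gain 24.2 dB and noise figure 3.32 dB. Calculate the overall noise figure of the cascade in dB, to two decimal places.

1.57 dB

Convert to linear (a loss of L dB is a gain of −L dB): F_i = 10^(NF_i/10), G_i = 10^(G_i,dB/10)
  Stage 1: F_1 = 10^(1.29/10) = 1.346, G_1 = 10^(19.8/10) = 95.50
  Stage 2: F_2 = 10^(7.38/10) = 5.470, G_2 = 10^(−5.67/10) = 0.2710
  Stage 3: F_3 = 10^(3.32/10) = 2.148, G_3 = 10^(24.2/10) = 263.0
Friis cascade:
  F = 1.346 + (5.470 − 1)/95.50 + (2.148 − 1)/25.88 = 1.437
NF = 10 log₁₀(1.437) = 1.57 dB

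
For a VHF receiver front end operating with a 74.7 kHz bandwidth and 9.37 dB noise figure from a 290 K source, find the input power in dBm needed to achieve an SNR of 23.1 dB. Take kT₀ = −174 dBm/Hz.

Sensitivity = −174 + 10 log₁₀(B) + NF + SNR_min
= −174 + 48.73 + 9.37 + 23.1
= −92.80 dBm → −92.8 dBm

−92.8 dBm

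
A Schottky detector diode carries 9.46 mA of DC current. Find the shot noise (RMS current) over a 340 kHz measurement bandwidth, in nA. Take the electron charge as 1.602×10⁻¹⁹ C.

I_n = √(2qI·B)
2qI·B = 2 × 1.602×10⁻¹⁹ × 9.46×10⁻³ × 3.40×10⁵ = 1.03×10⁻¹⁵ A²
I_n = √(1.03×10⁻¹⁵) = 3.21×10⁻⁸ A = 32.1 nA

32.1 nA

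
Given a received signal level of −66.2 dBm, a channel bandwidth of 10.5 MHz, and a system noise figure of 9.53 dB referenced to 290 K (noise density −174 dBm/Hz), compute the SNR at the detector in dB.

28.1 dB

Noise floor: N = −174 + 10 log₁₀(B) + NF
10 log₁₀(1.05×10⁷) = 70.21 dB
N = −174 + 70.21 + 9.53 = −94.26 dBm
SNR = P_sig − N = −66.2 − (−94.26) = 28.06 dB → 28.1 dB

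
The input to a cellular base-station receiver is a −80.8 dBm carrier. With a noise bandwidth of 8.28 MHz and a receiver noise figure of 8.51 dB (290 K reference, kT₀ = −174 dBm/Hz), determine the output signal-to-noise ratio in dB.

15.5 dB

Noise floor: N = −174 + 10 log₁₀(B) + NF
10 log₁₀(8.28×10⁶) = 69.18 dB
N = −174 + 69.18 + 8.51 = −96.31 dBm
SNR = P_sig − N = −80.8 − (−96.31) = 15.51 dB → 15.5 dB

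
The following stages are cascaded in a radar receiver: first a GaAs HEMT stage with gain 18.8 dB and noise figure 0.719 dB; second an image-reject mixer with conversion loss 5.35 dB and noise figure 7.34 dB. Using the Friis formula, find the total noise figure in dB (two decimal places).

Convert to linear (a loss of L dB is a gain of −L dB): F_i = 10^(NF_i/10), G_i = 10^(G_i,dB/10)
  Stage 1: F_1 = 10^(0.719/10) = 1.180, G_1 = 10^(18.8/10) = 75.86
  Stage 2: F_2 = 10^(7.34/10) = 5.420, G_2 = 10^(−5.35/10) = 0.2917
Friis cascade:
  F = 1.180 + (5.420 − 1)/75.86 = 1.238
NF = 10 log₁₀(1.238) = 0.93 dB

0.93 dB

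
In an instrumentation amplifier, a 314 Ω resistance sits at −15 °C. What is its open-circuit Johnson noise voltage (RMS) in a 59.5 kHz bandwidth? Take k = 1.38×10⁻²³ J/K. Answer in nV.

516 nV

T = −15 °C + 273.15 = 258.15 K
V_n = √(4kTRB)
4kTRB = 4 × 1.38×10⁻²³ × 258.15 × 3.14×10² × 5.95×10⁴ = 2.66×10⁻¹³ V²
V_n = √(2.66×10⁻¹³) = 5.16×10⁻⁷ V = 516 nV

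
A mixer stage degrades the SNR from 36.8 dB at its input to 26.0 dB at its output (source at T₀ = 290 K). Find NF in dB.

NF (dB) = SNR_in(dB) − SNR_out(dB) when the source is at T₀
NF = 36.8 − 26.0 = 10.8 dB

10.8 dB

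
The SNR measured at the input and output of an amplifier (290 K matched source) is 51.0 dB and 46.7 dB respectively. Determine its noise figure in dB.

NF (dB) = SNR_in(dB) − SNR_out(dB) when the source is at T₀
NF = 51.0 − 46.7 = 4.3 dB

4.3 dB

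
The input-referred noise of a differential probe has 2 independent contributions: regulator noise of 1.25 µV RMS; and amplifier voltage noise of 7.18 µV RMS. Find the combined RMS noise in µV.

Uncorrelated sources add in power (mean-square): V_tot = √(ΣV_i²)
V_tot = √[(1.25×10⁻⁶)² + (7.18×10⁻⁶)²] = 7.29×10⁻⁶ V = 7.29 µV

7.29 µV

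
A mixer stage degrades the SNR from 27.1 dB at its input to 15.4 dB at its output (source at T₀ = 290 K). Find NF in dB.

11.7 dB

NF (dB) = SNR_in(dB) − SNR_out(dB) when the source is at T₀
NF = 27.1 − 15.4 = 11.7 dB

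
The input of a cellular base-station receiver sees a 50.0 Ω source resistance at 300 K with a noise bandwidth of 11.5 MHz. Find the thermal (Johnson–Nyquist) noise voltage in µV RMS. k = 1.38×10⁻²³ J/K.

3.09 µV

V_n = √(4kTRB)
4kTRB = 4 × 1.38×10⁻²³ × 300 × 5.00×10¹ × 1.15×10⁷ = 9.52×10⁻¹² V²
V_n = √(9.52×10⁻¹²) = 3.09×10⁻⁶ V = 3.09 µV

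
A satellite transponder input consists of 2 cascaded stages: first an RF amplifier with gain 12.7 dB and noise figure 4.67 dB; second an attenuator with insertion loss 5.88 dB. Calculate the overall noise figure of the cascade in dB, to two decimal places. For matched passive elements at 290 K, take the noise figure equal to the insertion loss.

Convert to linear (a loss of L dB is a gain of −L dB): F_i = 10^(NF_i/10), G_i = 10^(G_i,dB/10)
  Stage 1: F_1 = 10^(4.67/10) = 2.931, G_1 = 10^(12.7/10) = 18.62
  Stage 2: F_2 = 10^(5.88/10) = 3.873, G_2 = 10^(−5.88/10) = 0.2582
Friis cascade:
  F = 2.931 + (3.873 − 1)/18.62 = 3.085
NF = 10 log₁₀(3.085) = 4.89 dB

4.89 dB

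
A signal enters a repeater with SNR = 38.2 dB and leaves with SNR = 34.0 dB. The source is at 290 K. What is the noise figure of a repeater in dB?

NF (dB) = SNR_in(dB) − SNR_out(dB) when the source is at T₀
NF = 38.2 − 34.0 = 4.2 dB

4.2 dB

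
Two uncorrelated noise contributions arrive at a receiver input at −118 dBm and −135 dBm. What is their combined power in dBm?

Convert to linear, add, convert back:
P₁ = 1.58×10⁻¹⁵ W, P₂ = 3.16×10⁻¹⁷ W
P_tot = 1.62×10⁻¹⁵ W → 10 log₁₀(P_tot / 10⁻³) = −117.9 dBm

−117.9 dBm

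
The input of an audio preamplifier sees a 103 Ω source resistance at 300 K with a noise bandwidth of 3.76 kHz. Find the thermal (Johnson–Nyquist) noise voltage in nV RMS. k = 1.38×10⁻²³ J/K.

V_n = √(4kTRB)
4kTRB = 4 × 1.38×10⁻²³ × 300 × 1.03×10² × 3.76×10³ = 6.41×10⁻¹⁵ V²
V_n = √(6.41×10⁻¹⁵) = 8.01×10⁻⁸ V = 80.1 nV

80.1 nV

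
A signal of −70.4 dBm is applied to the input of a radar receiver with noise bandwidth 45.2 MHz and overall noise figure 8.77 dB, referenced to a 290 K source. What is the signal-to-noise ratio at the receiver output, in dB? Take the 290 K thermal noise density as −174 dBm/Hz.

Noise floor: N = −174 + 10 log₁₀(B) + NF
10 log₁₀(4.52×10⁷) = 76.55 dB
N = −174 + 76.55 + 8.77 = −88.68 dBm
SNR = P_sig − N = −70.4 − (−88.68) = 18.28 dB → 18.3 dB

18.3 dB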